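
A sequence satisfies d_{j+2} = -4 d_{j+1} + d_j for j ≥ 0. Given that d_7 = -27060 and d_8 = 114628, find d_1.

Rearranging, d_{j-2} = d_j + 4 d_{j-1}.
d_6 = 114628 + 4*(-27060) = 6388
d_5 = -27060 + 4*6388 = -1508
d_4 = 6388 + 4*(-1508) = 356
d_3 = -1508 + 4*356 = -84
d_2 = 356 + 4*(-84) = 20
d_1 = -84 + 4*20 = -4

-4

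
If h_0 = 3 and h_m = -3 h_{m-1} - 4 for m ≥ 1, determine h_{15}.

-57395629

The fixed point is -4/(1 + 3) = -1, so h_m + 1 = -3(h_{m-1} + 1).
Hence h_m = 4·(-3)^m - 1.
h_{15} = 4·(-3)^{15} - 1 = 4·-14348907 - 1 = -57395629.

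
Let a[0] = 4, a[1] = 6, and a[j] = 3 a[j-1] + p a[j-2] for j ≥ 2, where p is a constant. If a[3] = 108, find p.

3

a[2] = 18 + 4p
a[3] = 54 + 18p
So 54 + 18p = 108, giving p = 3.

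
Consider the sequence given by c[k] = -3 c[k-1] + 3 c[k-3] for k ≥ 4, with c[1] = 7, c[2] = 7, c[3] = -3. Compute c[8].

1305

c[4] = -3(-3) + 3(7) = 30
c[5] = -3(30) + 3(7) = -69
c[6] = -3(-69) + 3(-3) = 198
c[7] = -3(198) + 3(30) = -504
c[8] = -3(-504) + 3(-69) = 1305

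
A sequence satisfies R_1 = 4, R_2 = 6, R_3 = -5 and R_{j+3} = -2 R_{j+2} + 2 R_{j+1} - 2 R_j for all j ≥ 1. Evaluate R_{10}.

R_4 = -2*(-5) + 2*6 - 2*4 = 14
R_5 = -2*14 + 2*(-5) - 2*6 = -50
R_6 = -2*(-50) + 2*14 - 2*(-5) = 138
R_7 = -2*138 + 2*(-50) - 2*14 = -404
R_8 = -2*(-404) + 2*138 - 2*(-50) = 1184
R_9 = -2*1184 + 2*(-404) - 2*138 = -3452
R_{10} = -2*(-3452) + 2*1184 - 2*(-404) = 10080

10080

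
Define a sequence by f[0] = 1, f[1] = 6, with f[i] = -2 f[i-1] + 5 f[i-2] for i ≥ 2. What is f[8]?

-18583

f[2] = -2·6 + 5·1 = -7
f[3] = -2·(-7) + 5·6 = 44
f[4] = -2·44 + 5·(-7) = -123
f[5] = -2·(-123) + 5·44 = 466
f[6] = -2·466 + 5·(-123) = -1547
f[7] = -2·(-1547) + 5·466 = 5424
f[8] = -2·5424 + 5·(-1547) = -18583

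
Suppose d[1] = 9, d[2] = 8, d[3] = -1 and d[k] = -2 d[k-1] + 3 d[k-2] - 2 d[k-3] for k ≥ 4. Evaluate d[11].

d[4] = -2*(-1) + 3*8 - 2*9 = 8
d[5] = -2*8 + 3*(-1) - 2*8 = -35
d[6] = -2*(-35) + 3*8 - 2*(-1) = 96
d[7] = -2*96 + 3*(-35) - 2*8 = -313
d[8] = -2*(-313) + 3*96 - 2*(-35) = 984
d[9] = -2*984 + 3*(-313) - 2*96 = -3099
d[10] = -2*(-3099) + 3*984 - 2*(-313) = 9776
d[11] = -2*9776 + 3*(-3099) - 2*984 = -30817

-30817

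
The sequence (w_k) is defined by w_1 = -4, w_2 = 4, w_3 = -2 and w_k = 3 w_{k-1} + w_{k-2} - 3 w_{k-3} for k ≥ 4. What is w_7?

178

w_4 = 3*(-2) + 4 - 3*(-4) = 10
w_5 = 3*10 + (-2) - 3*4 = 16
w_6 = 3*16 + 10 - 3*(-2) = 64
w_7 = 3*64 + 16 - 3*10 = 178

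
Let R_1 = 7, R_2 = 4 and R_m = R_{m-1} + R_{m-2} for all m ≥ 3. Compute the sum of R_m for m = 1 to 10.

R_3 = 4 + 7 = 11
R_4 = 11 + 4 = 15
R_5 = 15 + 11 = 26
R_6 = 26 + 15 = 41
R_7 = 41 + 26 = 67
R_8 = 67 + 41 = 108
R_9 = 108 + 67 = 175
R_{10} = 175 + 108 = 283
Sum = 7 + 4 + 11 + 15 + 26 + 41 + 67 + 108 + 175 + 283 = 737

737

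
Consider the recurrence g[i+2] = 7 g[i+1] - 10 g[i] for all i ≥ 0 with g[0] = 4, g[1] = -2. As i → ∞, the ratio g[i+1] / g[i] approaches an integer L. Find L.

The characteristic equation is r^2 - 7r + 10 = 0, which factors as (r - 5)(r - 2) = 0.
So the roots are 5 and 2. Since |5| > |2| and the coefficient of 5^i is non-zero, the ratio tends to 5.

5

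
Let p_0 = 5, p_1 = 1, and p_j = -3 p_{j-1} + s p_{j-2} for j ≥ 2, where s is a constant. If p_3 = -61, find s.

p_2 = -3 + 5s
p_3 = 9 - 14s
So 9 - 14s = -61, giving s = 5.

5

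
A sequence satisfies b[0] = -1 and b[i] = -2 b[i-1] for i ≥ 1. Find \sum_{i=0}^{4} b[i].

-11

b[1] = -2·(-1) = 2
b[2] = -2·2 = -4
b[3] = -2·(-4) = 8
b[4] = -2·8 = -16
Sum = (-1) + 2 + (-4) + 8 + (-16) = -11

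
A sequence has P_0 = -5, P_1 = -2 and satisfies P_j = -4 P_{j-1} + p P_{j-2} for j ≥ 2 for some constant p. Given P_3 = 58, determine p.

P_2 = 8 - 5p
P_3 = -32 + 18p
So -32 + 18p = 58, giving p = 5.

5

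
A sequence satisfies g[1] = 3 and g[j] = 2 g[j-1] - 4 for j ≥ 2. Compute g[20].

-524284

The fixed point is -4/(1 - 2) = 4, so g[j] - 4 = 2(g[j-1] - 4).
Hence g[j] = -1·2^{j-1} + 4.
g[20] = -1·2^{19} + 4 = -1·524288 + 4 = -524284.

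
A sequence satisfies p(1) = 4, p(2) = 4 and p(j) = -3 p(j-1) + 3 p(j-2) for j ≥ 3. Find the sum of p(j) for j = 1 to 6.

128

p(3) = -3*4 + 3*4 = 0
p(4) = -3*0 + 3*4 = 12
p(5) = -3*12 + 3*0 = -36
p(6) = -3*(-36) + 3*12 = 144
Sum = 4 + 4 + 0 + 12 + (-36) + 144 = 128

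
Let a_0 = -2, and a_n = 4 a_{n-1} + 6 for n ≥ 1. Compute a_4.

a_1 = 4*(-2) + 6 = -2
a_2 = 4*(-2) + 6 = -2
a_3 = 4*(-2) + 6 = -2
a_4 = 4*(-2) + 6 = -2

-2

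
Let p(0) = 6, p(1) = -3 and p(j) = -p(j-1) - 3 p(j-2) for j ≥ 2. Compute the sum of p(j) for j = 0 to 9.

-528

p(2) = -(-3) - 3*6 = -15
p(3) = -(-15) - 3*(-3) = 24
p(4) = -24 - 3*(-15) = 21
p(5) = -21 - 3*24 = -93
p(6) = -(-93) - 3*21 = 30
p(7) = -30 - 3*(-93) = 249
p(8) = -249 - 3*30 = -339
p(9) = -(-339) - 3*249 = -408
Sum = 6 + (-3) + (-15) + 24 + 21 + (-93) + 30 + 249 + (-339) + (-408) = -528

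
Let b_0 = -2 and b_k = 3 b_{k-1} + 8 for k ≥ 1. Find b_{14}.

9565934

The fixed point is 8/(1 - 3) = -4, so b_k + 4 = 3(b_{k-1} + 4).
Hence b_k = 2·3^k - 4.
b_{14} = 2·3^{14} - 4 = 2·4782969 - 4 = 9565934.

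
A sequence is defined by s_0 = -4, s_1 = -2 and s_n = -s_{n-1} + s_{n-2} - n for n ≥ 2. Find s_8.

-30

s_2 = -(-2) + (-4) - 2 = -4
s_3 = -(-4) + (-2) - 3 = -1
s_4 = -(-1) + (-4) - 4 = -7
s_5 = -(-7) + (-1) - 5 = 1
s_6 = -1 + (-7) - 6 = -14
s_7 = -(-14) + 1 - 7 = 8
s_8 = -8 + (-14) - 8 = -30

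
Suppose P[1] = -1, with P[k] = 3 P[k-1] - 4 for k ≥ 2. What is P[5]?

-241

P[2] = 3(-1) - 4 = -7
P[3] = 3(-7) - 4 = -25
P[4] = 3(-25) - 4 = -79
P[5] = 3(-79) - 4 = -241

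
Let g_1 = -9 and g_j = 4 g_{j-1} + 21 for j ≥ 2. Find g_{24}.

The fixed point is 21/(1 - 4) = -7, so g_j + 7 = 4(g_{j-1} + 7).
Hence g_j = -2·4^{j-1} - 7.
g_{24} = -2·4^{23} - 7 = -2·70368744177664 - 7 = -140737488355335.

-140737488355335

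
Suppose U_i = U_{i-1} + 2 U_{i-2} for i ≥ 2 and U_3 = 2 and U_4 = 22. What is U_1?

-4

Rearranging, U_{i-2} = (U_i - U_{i-1}) / 2.
U_2 = (22 - 2) / 2 = 20/2 = 10
U_1 = (2 - 10) / 2 = -8/2 = -4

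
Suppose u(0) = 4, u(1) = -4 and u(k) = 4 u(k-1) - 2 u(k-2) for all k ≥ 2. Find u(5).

-1040

u(2) = 4*(-4) - 2*4 = -24
u(3) = 4*(-24) - 2*(-4) = -88
u(4) = 4*(-88) - 2*(-24) = -304
u(5) = 4*(-304) - 2*(-88) = -1040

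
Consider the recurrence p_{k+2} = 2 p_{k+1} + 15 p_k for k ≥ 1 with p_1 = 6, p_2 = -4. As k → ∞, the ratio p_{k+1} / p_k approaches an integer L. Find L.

The characteristic equation is r^2 - 2r - 15 = 0, which factors as (r - 5)(r + 3) = 0.
So the roots are 5 and -3. Since |5| > |-3| and the coefficient of 5^k is non-zero, the ratio tends to 5.

5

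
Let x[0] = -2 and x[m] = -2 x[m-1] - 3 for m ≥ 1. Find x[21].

The fixed point is -3/(1 + 2) = -1, so x[m] + 1 = -2(x[m-1] + 1).
Hence x[m] = -1·(-2)^m - 1.
x[21] = -1·(-2)^{21} - 1 = -1·-2097152 - 1 = 2097151.

2097151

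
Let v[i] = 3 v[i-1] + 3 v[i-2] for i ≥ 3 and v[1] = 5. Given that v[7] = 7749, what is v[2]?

Let v[2] = y.
v[3] = 15 + 3y
v[4] = 45 + 12y
v[5] = 180 + 45y
v[6] = 675 + 171y
v[7] = 2565 + 648y
So 2565 + 648y = 7749, giving y = 8.

8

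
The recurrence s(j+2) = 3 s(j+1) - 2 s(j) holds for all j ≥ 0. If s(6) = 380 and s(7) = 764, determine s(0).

2

Rearranging, s(j-2) = (s(j) - 3 s(j-1)) / -2.
s(5) = (764 - 3·380) / -2 = -376/-2 = 188
s(4) = (380 - 3·188) / -2 = -184/-2 = 92
s(3) = (188 - 3·92) / -2 = -88/-2 = 44
s(2) = (92 - 3·44) / -2 = -40/-2 = 20
s(1) = (44 - 3·20) / -2 = -16/-2 = 8
s(0) = (20 - 3·8) / -2 = -4/-2 = 2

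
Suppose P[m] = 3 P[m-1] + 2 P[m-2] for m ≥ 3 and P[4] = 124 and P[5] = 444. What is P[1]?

6

Rearranging, P[m-2] = (P[m] - 3 P[m-1]) / 2.
P[3] = (444 - 3*124) / 2 = 72/2 = 36
P[2] = (124 - 3*36) / 2 = 16/2 = 8
P[1] = (36 - 3*8) / 2 = 12/2 = 6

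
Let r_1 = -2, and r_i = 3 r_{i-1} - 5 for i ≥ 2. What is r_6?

-1091

r_2 = 3(-2) - 5 = -11
r_3 = 3(-11) - 5 = -38
r_4 = 3(-38) - 5 = -119
r_5 = 3(-119) - 5 = -362
r_6 = 3(-362) - 5 = -1091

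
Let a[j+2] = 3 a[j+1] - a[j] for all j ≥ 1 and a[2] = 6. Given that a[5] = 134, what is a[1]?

Let a[1] = v.
a[3] = 18 - v
a[4] = 48 - 3v
a[5] = 126 - 8v
So 126 - 8v = 134, giving v = -1.

-1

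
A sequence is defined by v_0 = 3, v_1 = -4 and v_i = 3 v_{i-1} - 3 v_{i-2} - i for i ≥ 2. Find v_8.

v_2 = 3(-4) - 3(3) - 2 = -23
v_3 = 3(-23) - 3(-4) - 3 = -60
v_4 = 3(-60) - 3(-23) - 4 = -115
v_5 = 3(-115) - 3(-60) - 5 = -170
v_6 = 3(-170) - 3(-115) - 6 = -171
v_7 = 3(-171) - 3(-170) - 7 = -10
v_8 = 3(-10) - 3(-171) - 8 = 475

475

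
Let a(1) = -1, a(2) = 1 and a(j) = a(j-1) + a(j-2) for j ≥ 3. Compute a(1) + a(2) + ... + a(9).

a(3) = 1 + (-1) = 0
a(4) = 0 + 1 = 1
a(5) = 1 + 0 = 1
a(6) = 1 + 1 = 2
a(7) = 2 + 1 = 3
a(8) = 3 + 2 = 5
a(9) = 5 + 3 = 8
Sum = (-1) + 1 + 0 + 1 + 1 + 2 + 3 + 5 + 8 = 20

20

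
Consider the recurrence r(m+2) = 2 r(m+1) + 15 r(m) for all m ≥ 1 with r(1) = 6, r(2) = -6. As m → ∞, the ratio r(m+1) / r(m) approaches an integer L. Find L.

5

The characteristic equation is r^2 - 2r - 15 = 0, which factors as (r - 5)(r + 3) = 0.
So the roots are 5 and -3. Since |5| > |-3| and the coefficient of 5^m is non-zero, the ratio tends to 5.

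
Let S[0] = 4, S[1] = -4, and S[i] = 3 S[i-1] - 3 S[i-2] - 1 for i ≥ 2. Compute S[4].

S[2] = 3*(-4) - 3*4 - 1 = -25
S[3] = 3*(-25) - 3*(-4) - 1 = -64
S[4] = 3*(-64) - 3*(-25) - 1 = -118

-118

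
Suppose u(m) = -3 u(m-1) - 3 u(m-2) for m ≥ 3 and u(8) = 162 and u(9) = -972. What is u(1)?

Rearranging, u(m-2) = (u(m) + 3 u(m-1)) / -3.
u(7) = (-972 + 3(162)) / -3 = -486/-3 = 162
u(6) = (162 + 3(162)) / -3 = 648/-3 = -216
u(5) = (162 + 3(-216)) / -3 = -486/-3 = 162
u(4) = (-216 + 3(162)) / -3 = 270/-3 = -90
u(3) = (162 + 3(-90)) / -3 = -108/-3 = 36
u(2) = (-90 + 3(36)) / -3 = 18/-3 = -6
u(1) = (36 + 3(-6)) / -3 = 18/-3 = -6

-6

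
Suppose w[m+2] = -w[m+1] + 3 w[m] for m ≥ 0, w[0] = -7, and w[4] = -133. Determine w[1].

Let w[1] = v.
w[2] = -21 - v
w[3] = 21 + 4v
w[4] = -84 - 7v
So -84 - 7v = -133, giving v = 7.

7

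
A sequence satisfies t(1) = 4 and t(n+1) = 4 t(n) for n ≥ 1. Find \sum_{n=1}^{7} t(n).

t(2) = 4·4 = 16
t(3) = 4·16 = 64
t(4) = 4·64 = 256
t(5) = 4·256 = 1024
t(6) = 4·1024 = 4096
t(7) = 4·4096 = 16384
Sum = 4 + 16 + 64 + 256 + 1024 + 4096 + 16384 = 21844

21844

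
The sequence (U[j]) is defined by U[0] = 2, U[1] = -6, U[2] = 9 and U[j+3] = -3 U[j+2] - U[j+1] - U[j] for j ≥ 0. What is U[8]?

U[3] = -3·9 - (-6) - 2 = -23
U[4] = -3·(-23) - 9 - (-6) = 66
U[5] = -3·66 - (-23) - 9 = -184
U[6] = -3·(-184) - 66 - (-23) = 509
U[7] = -3·509 - (-184) - 66 = -1409
U[8] = -3·(-1409) - 509 - (-184) = 3902

3902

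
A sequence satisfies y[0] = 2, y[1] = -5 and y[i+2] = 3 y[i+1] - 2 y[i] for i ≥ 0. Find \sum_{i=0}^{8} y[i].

-3496

y[2] = 3(-5) - 2(2) = -19
y[3] = 3(-19) - 2(-5) = -47
y[4] = 3(-47) - 2(-19) = -103
y[5] = 3(-103) - 2(-47) = -215
y[6] = 3(-215) - 2(-103) = -439
y[7] = 3(-439) - 2(-215) = -887
y[8] = 3(-887) - 2(-439) = -1783
Sum = 2 + (-5) + (-19) + (-47) + (-103) + (-215) + (-439) + (-887) + (-1783) = -3496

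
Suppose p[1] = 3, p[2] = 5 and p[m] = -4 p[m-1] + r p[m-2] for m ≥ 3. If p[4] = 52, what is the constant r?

p[3] = -20 + 3r
p[4] = 80 - 7r
So 80 - 7r = 52, giving r = 4.

4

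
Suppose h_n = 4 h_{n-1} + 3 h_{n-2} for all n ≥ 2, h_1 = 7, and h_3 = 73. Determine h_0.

Let h_0 = v.
h_2 = 28 + 3v
h_3 = 133 + 12v
So 133 + 12v = 73, giving v = -5.

-5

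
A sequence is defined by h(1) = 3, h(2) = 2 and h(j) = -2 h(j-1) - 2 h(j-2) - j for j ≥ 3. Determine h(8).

h(3) = -2(2) - 2(3) - 3 = -13
h(4) = -2(-13) - 2(2) - 4 = 18
h(5) = -2(18) - 2(-13) - 5 = -15
h(6) = -2(-15) - 2(18) - 6 = -12
h(7) = -2(-12) - 2(-15) - 7 = 47
h(8) = -2(47) - 2(-12) - 8 = -78

-78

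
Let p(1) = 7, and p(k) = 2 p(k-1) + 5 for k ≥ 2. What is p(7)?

p(2) = 2(7) + 5 = 19
p(3) = 2(19) + 5 = 43
p(4) = 2(43) + 5 = 91
p(5) = 2(91) + 5 = 187
p(6) = 2(187) + 5 = 379
p(7) = 2(379) + 5 = 763

763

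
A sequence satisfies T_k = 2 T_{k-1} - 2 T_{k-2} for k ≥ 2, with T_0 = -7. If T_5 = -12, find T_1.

3

Let T_1 = z.
T_2 = 14 + 2z
T_3 = 28 + 2z
T_4 = 28
T_5 = -4z
So -4z = -12, giving z = 3.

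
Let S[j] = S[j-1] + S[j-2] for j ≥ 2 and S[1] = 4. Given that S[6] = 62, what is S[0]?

6

Let S[0] = v.
S[2] = 4 + v
S[3] = 8 + v
S[4] = 12 + 2v
S[5] = 20 + 3v
S[6] = 32 + 5v
So 32 + 5v = 62, giving v = 6.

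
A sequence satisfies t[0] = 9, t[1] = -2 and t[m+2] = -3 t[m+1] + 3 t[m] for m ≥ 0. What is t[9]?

-322137

t[2] = -3·(-2) + 3·9 = 33
t[3] = -3·33 + 3·(-2) = -105
t[4] = -3·(-105) + 3·33 = 414
t[5] = -3·414 + 3·(-105) = -1557
t[6] = -3·(-1557) + 3·414 = 5913
t[7] = -3·5913 + 3·(-1557) = -22410
t[8] = -3·(-22410) + 3·5913 = 84969
t[9] = -3·84969 + 3·(-22410) = -322137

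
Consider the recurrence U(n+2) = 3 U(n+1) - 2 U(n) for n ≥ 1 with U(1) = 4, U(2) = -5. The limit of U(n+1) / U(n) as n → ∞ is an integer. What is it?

2

The characteristic equation is r^2 - 3r + 2 = 0, which factors as (r - 2)(r - 1) = 0.
So the roots are 2 and 1. Since |2| > |1| and the coefficient of 2^n is non-zero, the ratio tends to 2.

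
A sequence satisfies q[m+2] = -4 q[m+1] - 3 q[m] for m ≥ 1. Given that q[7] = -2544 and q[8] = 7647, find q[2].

Rearranging, q[m-2] = (q[m] + 4 q[m-1]) / -3.
q[6] = (7647 + 4*(-2544)) / -3 = -2529/-3 = 843
q[5] = (-2544 + 4*843) / -3 = 828/-3 = -276
q[4] = (843 + 4*(-276)) / -3 = -261/-3 = 87
q[3] = (-276 + 4*87) / -3 = 72/-3 = -24
q[2] = (87 + 4*(-24)) / -3 = -9/-3 = 3

3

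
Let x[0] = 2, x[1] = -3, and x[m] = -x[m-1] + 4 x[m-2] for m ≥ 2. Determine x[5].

x[2] = -(-3) + 4(2) = 11
x[3] = -11 + 4(-3) = -23
x[4] = -(-23) + 4(11) = 67
x[5] = -67 + 4(-23) = -159

-159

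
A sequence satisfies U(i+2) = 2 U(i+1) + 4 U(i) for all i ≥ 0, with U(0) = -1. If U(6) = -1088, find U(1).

Let U(1) = y.
U(2) = -4 + 2y
U(3) = -8 + 8y
U(4) = -32 + 24y
U(5) = -96 + 80y
U(6) = -320 + 256y
So -320 + 256y = -1088, giving y = -3.

-3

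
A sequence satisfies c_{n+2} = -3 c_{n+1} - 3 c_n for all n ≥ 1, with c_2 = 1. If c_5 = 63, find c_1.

Let c_1 = v.
c_3 = -3 - 3v
c_4 = 6 + 9v
c_5 = -9 - 18v
So -9 - 18v = 63, giving v = -4.

-4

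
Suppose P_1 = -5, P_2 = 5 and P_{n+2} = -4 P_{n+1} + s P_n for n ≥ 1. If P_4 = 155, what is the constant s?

3

P_3 = -20 - 5s
P_4 = 80 + 25s
So 80 + 25s = 155, giving s = 3.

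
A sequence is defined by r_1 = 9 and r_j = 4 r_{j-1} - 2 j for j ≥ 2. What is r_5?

r_2 = 4*9 - 4 = 32
r_3 = 4*32 - 6 = 122
r_4 = 4*122 - 8 = 480
r_5 = 4*480 - 10 = 1910

1910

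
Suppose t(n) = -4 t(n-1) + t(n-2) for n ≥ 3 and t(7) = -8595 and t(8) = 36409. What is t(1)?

-7

Rearranging, t(n-2) = t(n) + 4 t(n-1).
t(6) = 36409 + 4*(-8595) = 2029
t(5) = -8595 + 4*2029 = -479
t(4) = 2029 + 4*(-479) = 113
t(3) = -479 + 4*113 = -27
t(2) = 113 + 4*(-27) = 5
t(1) = -27 + 4*5 = -7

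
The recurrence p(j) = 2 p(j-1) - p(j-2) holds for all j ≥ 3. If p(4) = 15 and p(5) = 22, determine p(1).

Rearranging, p(j-2) = -(p(j) - 2 p(j-1)).
p(3) = -(22 - 2(15)) = 8
p(2) = -(15 - 2(8)) = 1
p(1) = -(8 - 2(1)) = -6

-6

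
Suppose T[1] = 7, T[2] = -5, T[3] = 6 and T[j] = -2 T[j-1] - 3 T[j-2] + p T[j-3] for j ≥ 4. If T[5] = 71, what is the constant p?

T[4] = 3 + 7p
T[5] = -24 - 19p
So -24 - 19p = 71, giving p = -5.

-5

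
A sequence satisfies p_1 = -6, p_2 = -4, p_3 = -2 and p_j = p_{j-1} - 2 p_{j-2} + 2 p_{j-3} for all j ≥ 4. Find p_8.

-10

p_4 = (-2) - 2(-4) + 2(-6) = -6
p_5 = (-6) - 2(-2) + 2(-4) = -10
p_6 = (-10) - 2(-6) + 2(-2) = -2
p_7 = (-2) - 2(-10) + 2(-6) = 6
p_8 = 6 - 2(-2) + 2(-10) = -10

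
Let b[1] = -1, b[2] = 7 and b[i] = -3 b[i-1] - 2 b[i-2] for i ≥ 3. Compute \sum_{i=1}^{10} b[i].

b[3] = -3(7) - 2(-1) = -19
b[4] = -3(-19) - 2(7) = 43
b[5] = -3(43) - 2(-19) = -91
b[6] = -3(-91) - 2(43) = 187
b[7] = -3(187) - 2(-91) = -379
b[8] = -3(-379) - 2(187) = 763
b[9] = -3(763) - 2(-379) = -1531
b[10] = -3(-1531) - 2(763) = 3067
Sum = (-1) + 7 + (-19) + 43 + (-91) + 187 + (-379) + 763 + (-1531) + 3067 = 2046

2046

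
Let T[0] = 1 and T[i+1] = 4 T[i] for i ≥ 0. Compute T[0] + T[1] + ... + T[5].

T[1] = 4·1 = 4
T[2] = 4·4 = 16
T[3] = 4·16 = 64
T[4] = 4·64 = 256
T[5] = 4·256 = 1024
Sum = 1 + 4 + 16 + 64 + 256 + 1024 = 1365

1365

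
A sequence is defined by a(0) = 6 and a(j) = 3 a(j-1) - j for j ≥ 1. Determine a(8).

a(1) = 3*6 - 1 = 17
a(2) = 3*17 - 2 = 49
a(3) = 3*49 - 3 = 144
a(4) = 3*144 - 4 = 428
a(5) = 3*428 - 5 = 1279
a(6) = 3*1279 - 6 = 3831
a(7) = 3*3831 - 7 = 11486
a(8) = 3*11486 - 8 = 34450

34450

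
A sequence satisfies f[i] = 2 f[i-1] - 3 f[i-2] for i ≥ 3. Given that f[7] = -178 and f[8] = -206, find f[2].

Rearranging, f[i-2] = (f[i] - 2 f[i-1]) / -3.
f[6] = (-206 - 2(-178)) / -3 = 150/-3 = -50
f[5] = (-178 - 2(-50)) / -3 = -78/-3 = 26
f[4] = (-50 - 2(26)) / -3 = -102/-3 = 34
f[3] = (26 - 2(34)) / -3 = -42/-3 = 14
f[2] = (34 - 2(14)) / -3 = 6/-3 = -2

-2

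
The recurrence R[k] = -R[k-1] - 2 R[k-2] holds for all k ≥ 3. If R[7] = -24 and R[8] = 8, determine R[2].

4

Rearranging, R[k-2] = (R[k] + R[k-1]) / -2.
R[6] = (8 + (-24)) / -2 = -16/-2 = 8
R[5] = (-24 + 8) / -2 = -16/-2 = 8
R[4] = (8 + 8) / -2 = 16/-2 = -8
R[3] = (8 + (-8)) / -2 = 0/-2 = 0
R[2] = (-8 + 0) / -2 = -8/-2 = 4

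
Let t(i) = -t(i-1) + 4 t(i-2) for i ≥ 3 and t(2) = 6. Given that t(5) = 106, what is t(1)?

Let t(1) = z.
t(3) = -6 + 4z
t(4) = 30 - 4z
t(5) = -54 + 20z
So -54 + 20z = 106, giving z = 8.

8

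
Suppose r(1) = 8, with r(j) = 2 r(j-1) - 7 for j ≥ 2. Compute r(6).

39

r(2) = 2·8 - 7 = 9
r(3) = 2·9 - 7 = 11
r(4) = 2·11 - 7 = 15
r(5) = 2·15 - 7 = 23
r(6) = 2·23 - 7 = 39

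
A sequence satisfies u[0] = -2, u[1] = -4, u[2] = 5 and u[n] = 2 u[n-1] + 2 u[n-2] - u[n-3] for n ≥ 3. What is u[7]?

u[3] = 2*5 + 2*(-4) - (-2) = 4
u[4] = 2*4 + 2*5 - (-4) = 22
u[5] = 2*22 + 2*4 - 5 = 47
u[6] = 2*47 + 2*22 - 4 = 134
u[7] = 2*134 + 2*47 - 22 = 340

340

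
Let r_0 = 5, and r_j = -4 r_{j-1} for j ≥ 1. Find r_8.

327680

r_1 = -4(5) = -20
r_2 = -4(-20) = 80
r_3 = -4(80) = -320
r_4 = -4(-320) = 1280
r_5 = -4(1280) = -5120
r_6 = -4(-5120) = 20480
r_7 = -4(20480) = -81920
r_8 = -4(-81920) = 327680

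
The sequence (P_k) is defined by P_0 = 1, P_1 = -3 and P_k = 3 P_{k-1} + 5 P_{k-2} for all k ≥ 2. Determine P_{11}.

-2361342

P_2 = 3·(-3) + 5·1 = -4
P_3 = 3·(-4) + 5·(-3) = -27
P_4 = 3·(-27) + 5·(-4) = -101
P_5 = 3·(-101) + 5·(-27) = -438
P_6 = 3·(-438) + 5·(-101) = -1819
P_7 = 3·(-1819) + 5·(-438) = -7647
P_8 = 3·(-7647) + 5·(-1819) = -32036
P_9 = 3·(-32036) + 5·(-7647) = -134343
P_{10} = 3·(-134343) + 5·(-32036) = -563209
P_{11} = 3·(-563209) + 5·(-134343) = -2361342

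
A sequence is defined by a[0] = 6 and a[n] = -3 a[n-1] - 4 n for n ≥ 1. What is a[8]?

a[1] = -3(6) - 4 = -22
a[2] = -3(-22) - 8 = 58
a[3] = -3(58) - 12 = -186
a[4] = -3(-186) - 16 = 542
a[5] = -3(542) - 20 = -1646
a[6] = -3(-1646) - 24 = 4914
a[7] = -3(4914) - 28 = -14770
a[8] = -3(-14770) - 32 = 44278

44278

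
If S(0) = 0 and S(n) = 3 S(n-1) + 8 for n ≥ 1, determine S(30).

823564528378592

The fixed point is 8/(1 - 3) = -4, so S(n) + 4 = 3(S(n-1) + 4).
Hence S(n) = 4·3^n - 4.
S(30) = 4·3^{30} - 4 = 4·205891132094649 - 4 = 823564528378592.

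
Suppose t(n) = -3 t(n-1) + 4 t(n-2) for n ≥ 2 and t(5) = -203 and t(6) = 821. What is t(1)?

Rearranging, t(n-2) = (t(n) + 3 t(n-1)) / 4.
t(4) = (821 + 3·(-203)) / 4 = 212/4 = 53
t(3) = (-203 + 3·53) / 4 = -44/4 = -11
t(2) = (53 + 3·(-11)) / 4 = 20/4 = 5
t(1) = (-11 + 3·5) / 4 = 4/4 = 1

1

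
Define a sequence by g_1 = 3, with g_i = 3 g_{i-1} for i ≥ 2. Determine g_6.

729

g_2 = 3·3 = 9
g_3 = 3·9 = 27
g_4 = 3·27 = 81
g_5 = 3·81 = 243
g_6 = 3·243 = 729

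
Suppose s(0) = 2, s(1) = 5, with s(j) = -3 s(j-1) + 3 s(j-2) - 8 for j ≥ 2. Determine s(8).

-47393

s(2) = -3*5 + 3*2 - 8 = -17
s(3) = -3*(-17) + 3*5 - 8 = 58
s(4) = -3*58 + 3*(-17) - 8 = -233
s(5) = -3*(-233) + 3*58 - 8 = 865
s(6) = -3*865 + 3*(-233) - 8 = -3302
s(7) = -3*(-3302) + 3*865 - 8 = 12493
s(8) = -3*12493 + 3*(-3302) - 8 = -47393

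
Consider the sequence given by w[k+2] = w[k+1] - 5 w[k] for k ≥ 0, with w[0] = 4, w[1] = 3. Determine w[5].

213

w[2] = 3 - 5(4) = -17
w[3] = (-17) - 5(3) = -32
w[4] = (-32) - 5(-17) = 53
w[5] = 53 - 5(-32) = 213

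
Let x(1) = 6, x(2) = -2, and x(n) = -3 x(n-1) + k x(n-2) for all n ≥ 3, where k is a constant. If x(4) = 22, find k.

x(3) = 6 + 6k
x(4) = -18 - 20k
So -18 - 20k = 22, giving k = -2.

-2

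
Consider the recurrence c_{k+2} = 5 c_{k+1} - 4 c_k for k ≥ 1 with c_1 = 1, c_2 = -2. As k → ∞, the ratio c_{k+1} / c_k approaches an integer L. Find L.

4

The characteristic equation is r^2 - 5r + 4 = 0, which factors as (r - 4)(r - 1) = 0.
So the roots are 4 and 1. Since |4| > |1| and the coefficient of 4^k is non-zero, the ratio tends to 4.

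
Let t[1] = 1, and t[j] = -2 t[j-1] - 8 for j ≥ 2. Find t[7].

232

t[2] = -2(1) - 8 = -10
t[3] = -2(-10) - 8 = 12
t[4] = -2(12) - 8 = -32
t[5] = -2(-32) - 8 = 56
t[6] = -2(56) - 8 = -120
t[7] = -2(-120) - 8 = 232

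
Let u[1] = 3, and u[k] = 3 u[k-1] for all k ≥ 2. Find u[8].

6561

u[2] = 3*3 = 9
u[3] = 3*9 = 27
u[4] = 3*27 = 81
u[5] = 3*81 = 243
u[6] = 3*243 = 729
u[7] = 3*729 = 2187
u[8] = 3*2187 = 6561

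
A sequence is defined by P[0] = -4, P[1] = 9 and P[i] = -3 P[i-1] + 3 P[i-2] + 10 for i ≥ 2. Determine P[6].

P[2] = -3(9) + 3(-4) + 10 = -29
P[3] = -3(-29) + 3(9) + 10 = 124
P[4] = -3(124) + 3(-29) + 10 = -449
P[5] = -3(-449) + 3(124) + 10 = 1729
P[6] = -3(1729) + 3(-449) + 10 = -6524

-6524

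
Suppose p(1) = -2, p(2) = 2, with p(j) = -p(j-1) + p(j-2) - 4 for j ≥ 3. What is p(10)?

p(3) = -2 + (-2) - 4 = -8
p(4) = -(-8) + 2 - 4 = 6
p(5) = -6 + (-8) - 4 = -18
p(6) = -(-18) + 6 - 4 = 20
p(7) = -20 + (-18) - 4 = -42
p(8) = -(-42) + 20 - 4 = 58
p(9) = -58 + (-42) - 4 = -104
p(10) = -(-104) + 58 - 4 = 158

158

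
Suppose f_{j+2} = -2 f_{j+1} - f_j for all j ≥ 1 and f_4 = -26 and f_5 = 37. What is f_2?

-4

Rearranging, f_{j-2} = -(f_j + 2 f_{j-1}).
f_3 = -(37 + 2(-26)) = 15
f_2 = -(-26 + 2(15)) = -4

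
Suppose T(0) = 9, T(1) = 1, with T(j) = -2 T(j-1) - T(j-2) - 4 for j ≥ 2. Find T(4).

T(2) = -2(1) - 9 - 4 = -15
T(3) = -2(-15) - 1 - 4 = 25
T(4) = -2(25) - (-15) - 4 = -39

-39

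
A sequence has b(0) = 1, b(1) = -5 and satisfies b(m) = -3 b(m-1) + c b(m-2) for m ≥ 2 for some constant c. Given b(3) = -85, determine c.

b(2) = 15 + c
b(3) = -45 - 8c
So -45 - 8c = -85, giving c = 5.

5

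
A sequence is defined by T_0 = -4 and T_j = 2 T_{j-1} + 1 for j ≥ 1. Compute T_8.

-769

T_1 = 2*(-4) + 1 = -7
T_2 = 2*(-7) + 1 = -13
T_3 = 2*(-13) + 1 = -25
T_4 = 2*(-25) + 1 = -49
T_5 = 2*(-49) + 1 = -97
T_6 = 2*(-97) + 1 = -193
T_7 = 2*(-193) + 1 = -385
T_8 = 2*(-385) + 1 = -769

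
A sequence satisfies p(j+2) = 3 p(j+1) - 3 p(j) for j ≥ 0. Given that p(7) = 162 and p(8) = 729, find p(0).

Rearranging, p(j-2) = (p(j) - 3 p(j-1)) / -3.
p(6) = (729 - 3·162) / -3 = 243/-3 = -81
p(5) = (162 - 3·(-81)) / -3 = 405/-3 = -135
p(4) = (-81 - 3·(-135)) / -3 = 324/-3 = -108
p(3) = (-135 - 3·(-108)) / -3 = 189/-3 = -63
p(2) = (-108 - 3·(-63)) / -3 = 81/-3 = -27
p(1) = (-63 - 3·(-27)) / -3 = 18/-3 = -6
p(0) = (-27 - 3·(-6)) / -3 = -9/-3 = 3

3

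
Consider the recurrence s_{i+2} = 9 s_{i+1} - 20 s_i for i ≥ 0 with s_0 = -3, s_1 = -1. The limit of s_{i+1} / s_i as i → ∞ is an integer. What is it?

The characteristic equation is r^2 - 9r + 20 = 0, which factors as (r - 5)(r - 4) = 0.
So the roots are 5 and 4. Since |5| > |4| and the coefficient of 5^i is non-zero, the ratio tends to 5.

5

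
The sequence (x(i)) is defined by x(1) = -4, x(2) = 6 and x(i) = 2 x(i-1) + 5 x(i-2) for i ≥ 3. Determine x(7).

x(3) = 2*6 + 5*(-4) = -8
x(4) = 2*(-8) + 5*6 = 14
x(5) = 2*14 + 5*(-8) = -12
x(6) = 2*(-12) + 5*14 = 46
x(7) = 2*46 + 5*(-12) = 32

32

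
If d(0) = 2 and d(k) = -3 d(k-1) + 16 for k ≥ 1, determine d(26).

The fixed point is 16/(1 + 3) = 4, so d(k) - 4 = -3(d(k-1) - 4).
Hence d(k) = -2·(-3)^k + 4.
d(26) = -2·(-3)^{26} + 4 = -2·2541865828329 + 4 = -5083731656654.

-5083731656654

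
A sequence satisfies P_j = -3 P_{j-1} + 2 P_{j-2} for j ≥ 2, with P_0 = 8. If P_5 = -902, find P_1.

Let P_1 = y.
P_2 = 16 - 3y
P_3 = -48 + 11y
P_4 = 176 - 39y
P_5 = -624 + 139y
So -624 + 139y = -902, giving y = -2.

-2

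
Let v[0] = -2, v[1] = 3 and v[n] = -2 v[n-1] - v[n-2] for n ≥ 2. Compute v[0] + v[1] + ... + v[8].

-6

v[2] = -2(3) - (-2) = -4
v[3] = -2(-4) - 3 = 5
v[4] = -2(5) - (-4) = -6
v[5] = -2(-6) - 5 = 7
v[6] = -2(7) - (-6) = -8
v[7] = -2(-8) - 7 = 9
v[8] = -2(9) - (-8) = -10
Sum = (-2) + 3 + (-4) + 5 + (-6) + 7 + (-8) + 9 + (-10) = -6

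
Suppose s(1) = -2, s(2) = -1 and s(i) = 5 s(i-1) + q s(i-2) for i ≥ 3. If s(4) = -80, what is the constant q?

5

s(3) = -5 - 2q
s(4) = -25 - 11q
So -25 - 11q = -80, giving q = 5.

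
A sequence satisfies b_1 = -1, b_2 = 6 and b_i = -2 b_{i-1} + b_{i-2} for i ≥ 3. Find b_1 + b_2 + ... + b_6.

b_3 = -2(6) + (-1) = -13
b_4 = -2(-13) + 6 = 32
b_5 = -2(32) + (-13) = -77
b_6 = -2(-77) + 32 = 186
Sum = (-1) + 6 + (-13) + 32 + (-77) + 186 = 133

133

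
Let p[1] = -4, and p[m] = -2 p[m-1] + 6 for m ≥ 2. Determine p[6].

p[2] = -2·(-4) + 6 = 14
p[3] = -2·14 + 6 = -22
p[4] = -2·(-22) + 6 = 50
p[5] = -2·50 + 6 = -94
p[6] = -2·(-94) + 6 = 194

194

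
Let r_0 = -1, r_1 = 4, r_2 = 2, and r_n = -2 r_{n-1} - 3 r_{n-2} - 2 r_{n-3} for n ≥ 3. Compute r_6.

r_3 = -2·2 - 3·4 - 2·(-1) = -14
r_4 = -2·(-14) - 3·2 - 2·4 = 14
r_5 = -2·14 - 3·(-14) - 2·2 = 10
r_6 = -2·10 - 3·14 - 2·(-14) = -34

-34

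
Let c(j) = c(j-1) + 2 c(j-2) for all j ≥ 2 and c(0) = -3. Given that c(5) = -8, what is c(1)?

2

Let c(1) = w.
c(2) = -6 + w
c(3) = -6 + 3w
c(4) = -18 + 5w
c(5) = -30 + 11w
So -30 + 11w = -8, giving w = 2.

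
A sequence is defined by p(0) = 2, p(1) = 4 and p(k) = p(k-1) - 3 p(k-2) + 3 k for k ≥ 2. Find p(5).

13

p(2) = 4 - 3(2) + 6 = 4
p(3) = 4 - 3(4) + 9 = 1
p(4) = 1 - 3(4) + 12 = 1
p(5) = 1 - 3(1) + 15 = 13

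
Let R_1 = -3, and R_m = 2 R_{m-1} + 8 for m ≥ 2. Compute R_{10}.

2552

R_2 = 2(-3) + 8 = 2
R_3 = 2(2) + 8 = 12
R_4 = 2(12) + 8 = 32
R_5 = 2(32) + 8 = 72
R_6 = 2(72) + 8 = 152
R_7 = 2(152) + 8 = 312
R_8 = 2(312) + 8 = 632
R_9 = 2(632) + 8 = 1272
R_{10} = 2(1272) + 8 = 2552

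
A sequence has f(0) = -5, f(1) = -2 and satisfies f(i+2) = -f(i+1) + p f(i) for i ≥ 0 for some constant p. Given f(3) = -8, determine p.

-2

f(2) = 2 - 5p
f(3) = -2 + 3p
So -2 + 3p = -8, giving p = -2.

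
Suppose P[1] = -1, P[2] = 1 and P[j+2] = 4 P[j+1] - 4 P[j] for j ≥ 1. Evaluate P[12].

31744

P[3] = 4(1) - 4(-1) = 8
P[4] = 4(8) - 4(1) = 28
P[5] = 4(28) - 4(8) = 80
P[6] = 4(80) - 4(28) = 208
P[7] = 4(208) - 4(80) = 512
P[8] = 4(512) - 4(208) = 1216
P[9] = 4(1216) - 4(512) = 2816
P[10] = 4(2816) - 4(1216) = 6400
P[11] = 4(6400) - 4(2816) = 14336
P[12] = 4(14336) - 4(6400) = 31744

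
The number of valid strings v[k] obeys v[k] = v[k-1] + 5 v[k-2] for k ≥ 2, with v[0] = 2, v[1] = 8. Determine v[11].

202878

v[2] = 8 + 5*2 = 18
v[3] = 18 + 5*8 = 58
v[4] = 58 + 5*18 = 148
v[5] = 148 + 5*58 = 438
v[6] = 438 + 5*148 = 1178
v[7] = 1178 + 5*438 = 3368
v[8] = 3368 + 5*1178 = 9258
v[9] = 9258 + 5*3368 = 26098
v[10] = 26098 + 5*9258 = 72388
v[11] = 72388 + 5*26098 = 202878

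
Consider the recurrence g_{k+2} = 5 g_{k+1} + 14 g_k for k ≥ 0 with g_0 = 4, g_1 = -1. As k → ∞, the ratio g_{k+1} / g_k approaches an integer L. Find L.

7

The characteristic equation is r^2 - 5r - 14 = 0, which factors as (r - 7)(r + 2) = 0.
So the roots are 7 and -2. Since |7| > |-2| and the coefficient of 7^k is non-zero, the ratio tends to 7.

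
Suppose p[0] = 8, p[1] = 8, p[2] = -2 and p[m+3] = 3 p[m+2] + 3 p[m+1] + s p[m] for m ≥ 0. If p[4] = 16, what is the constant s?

p[3] = 18 + 8s
p[4] = 48 + 32s
So 48 + 32s = 16, giving s = -1.

-1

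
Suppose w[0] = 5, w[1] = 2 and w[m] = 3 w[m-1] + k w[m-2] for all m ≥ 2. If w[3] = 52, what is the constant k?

2

w[2] = 6 + 5k
w[3] = 18 + 17k
So 18 + 17k = 52, giving k = 2.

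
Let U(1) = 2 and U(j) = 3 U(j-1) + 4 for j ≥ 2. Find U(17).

172186882

The fixed point is 4/(1 - 3) = -2, so U(j) + 2 = 3(U(j-1) + 2).
Hence U(j) = 4·3^{j-1} - 2.
U(17) = 4·3^{16} - 2 = 4·43046721 - 2 = 172186882.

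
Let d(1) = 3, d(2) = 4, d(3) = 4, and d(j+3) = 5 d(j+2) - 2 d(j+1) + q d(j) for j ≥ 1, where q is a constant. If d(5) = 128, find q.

d(4) = 12 + 3q
d(5) = 52 + 19q
So 52 + 19q = 128, giving q = 4.

4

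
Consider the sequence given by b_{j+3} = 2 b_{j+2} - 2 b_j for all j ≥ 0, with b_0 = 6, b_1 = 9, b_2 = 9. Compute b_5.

-30

b_3 = 2(9) - 2(6) = 6
b_4 = 2(6) - 2(9) = -6
b_5 = 2(-6) - 2(9) = -30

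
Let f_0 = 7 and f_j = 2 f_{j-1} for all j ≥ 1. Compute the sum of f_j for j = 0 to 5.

441

f_1 = 2·7 = 14
f_2 = 2·14 = 28
f_3 = 2·28 = 56
f_4 = 2·56 = 112
f_5 = 2·112 = 224
Sum = 7 + 14 + 28 + 56 + 112 + 224 = 441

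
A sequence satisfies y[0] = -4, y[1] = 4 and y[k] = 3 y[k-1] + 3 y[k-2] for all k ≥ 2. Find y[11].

y[2] = 3·4 + 3·(-4) = 0
y[3] = 3·0 + 3·4 = 12
y[4] = 3·12 + 3·0 = 36
y[5] = 3·36 + 3·12 = 144
y[6] = 3·144 + 3·36 = 540
y[7] = 3·540 + 3·144 = 2052
y[8] = 3·2052 + 3·540 = 7776
y[9] = 3·7776 + 3·2052 = 29484
y[10] = 3·29484 + 3·7776 = 111780
y[11] = 3·111780 + 3·29484 = 423792

423792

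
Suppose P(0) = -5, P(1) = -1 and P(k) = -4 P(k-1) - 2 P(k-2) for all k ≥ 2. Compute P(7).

-7512

P(2) = -4·(-1) - 2·(-5) = 14
P(3) = -4·14 - 2·(-1) = -54
P(4) = -4·(-54) - 2·14 = 188
P(5) = -4·188 - 2·(-54) = -644
P(6) = -4·(-644) - 2·188 = 2200
P(7) = -4·2200 - 2·(-644) = -7512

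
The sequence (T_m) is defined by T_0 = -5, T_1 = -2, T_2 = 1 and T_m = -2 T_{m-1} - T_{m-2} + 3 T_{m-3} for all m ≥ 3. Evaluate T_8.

T_3 = -2*1 - (-2) + 3*(-5) = -15
T_4 = -2*(-15) - 1 + 3*(-2) = 23
T_5 = -2*23 - (-15) + 3*1 = -28
T_6 = -2*(-28) - 23 + 3*(-15) = -12
T_7 = -2*(-12) - (-28) + 3*23 = 121
T_8 = -2*121 - (-12) + 3*(-28) = -314

-314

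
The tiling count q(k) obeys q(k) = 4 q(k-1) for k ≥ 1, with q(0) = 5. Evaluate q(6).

q(1) = 4*5 = 20
q(2) = 4*20 = 80
q(3) = 4*80 = 320
q(4) = 4*320 = 1280
q(5) = 4*1280 = 5120
q(6) = 4*5120 = 20480

20480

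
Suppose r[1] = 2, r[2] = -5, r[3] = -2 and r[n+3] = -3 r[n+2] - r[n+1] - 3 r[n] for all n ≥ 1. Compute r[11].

-2

r[4] = -3*(-2) - (-5) - 3*2 = 5
r[5] = -3*5 - (-2) - 3*(-5) = 2
r[6] = -3*2 - 5 - 3*(-2) = -5
r[7] = -3*(-5) - 2 - 3*5 = -2
r[8] = -3*(-2) - (-5) - 3*2 = 5
r[9] = -3*5 - (-2) - 3*(-5) = 2
r[10] = -3*2 - 5 - 3*(-2) = -5
r[11] = -3*(-5) - 2 - 3*5 = -2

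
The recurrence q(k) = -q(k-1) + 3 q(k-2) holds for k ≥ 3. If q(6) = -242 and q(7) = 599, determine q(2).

Rearranging, q(k-2) = (q(k) + q(k-1)) / 3.
q(5) = (599 + (-242)) / 3 = 357/3 = 119
q(4) = (-242 + 119) / 3 = -123/3 = -41
q(3) = (119 + (-41)) / 3 = 78/3 = 26
q(2) = (-41 + 26) / 3 = -15/3 = -5

-5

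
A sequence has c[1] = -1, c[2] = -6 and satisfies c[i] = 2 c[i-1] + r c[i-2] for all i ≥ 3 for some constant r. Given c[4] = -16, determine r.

c[3] = -12 - r
c[4] = -24 - 8r
So -24 - 8r = -16, giving r = -1.

-1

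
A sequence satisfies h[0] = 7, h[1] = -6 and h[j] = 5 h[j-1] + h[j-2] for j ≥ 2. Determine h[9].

-2370741

h[2] = 5*(-6) + 7 = -23
h[3] = 5*(-23) + (-6) = -121
h[4] = 5*(-121) + (-23) = -628
h[5] = 5*(-628) + (-121) = -3261
h[6] = 5*(-3261) + (-628) = -16933
h[7] = 5*(-16933) + (-3261) = -87926
h[8] = 5*(-87926) + (-16933) = -456563
h[9] = 5*(-456563) + (-87926) = -2370741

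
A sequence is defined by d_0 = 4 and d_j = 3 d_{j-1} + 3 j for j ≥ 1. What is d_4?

498

d_1 = 3·4 + 3 = 15
d_2 = 3·15 + 6 = 51
d_3 = 3·51 + 9 = 162
d_4 = 3·162 + 12 = 498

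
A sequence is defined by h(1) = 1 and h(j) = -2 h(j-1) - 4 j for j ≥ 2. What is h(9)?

812

h(2) = -2(1) - 8 = -10
h(3) = -2(-10) - 12 = 8
h(4) = -2(8) - 16 = -32
h(5) = -2(-32) - 20 = 44
h(6) = -2(44) - 24 = -112
h(7) = -2(-112) - 28 = 196
h(8) = -2(196) - 32 = -424
h(9) = -2(-424) - 36 = 812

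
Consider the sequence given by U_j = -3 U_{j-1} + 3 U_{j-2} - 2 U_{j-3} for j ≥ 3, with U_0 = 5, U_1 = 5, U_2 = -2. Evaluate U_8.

U_3 = -3(-2) + 3(5) - 2(5) = 11
U_4 = -3(11) + 3(-2) - 2(5) = -49
U_5 = -3(-49) + 3(11) - 2(-2) = 184
U_6 = -3(184) + 3(-49) - 2(11) = -721
U_7 = -3(-721) + 3(184) - 2(-49) = 2813
U_8 = -3(2813) + 3(-721) - 2(184) = -10970

-10970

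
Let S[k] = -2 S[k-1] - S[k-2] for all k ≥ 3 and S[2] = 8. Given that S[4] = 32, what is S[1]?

4

Let S[1] = w.
S[3] = -16 - w
S[4] = 24 + 2w
So 24 + 2w = 32, giving w = 4.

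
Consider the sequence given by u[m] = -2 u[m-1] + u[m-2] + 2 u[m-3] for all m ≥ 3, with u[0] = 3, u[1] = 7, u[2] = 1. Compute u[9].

u[3] = -2·1 + 7 + 2·3 = 11
u[4] = -2·11 + 1 + 2·7 = -7
u[5] = -2·(-7) + 11 + 2·1 = 27
u[6] = -2·27 + (-7) + 2·11 = -39
u[7] = -2·(-39) + 27 + 2·(-7) = 91
u[8] = -2·91 + (-39) + 2·27 = -167
u[9] = -2·(-167) + 91 + 2·(-39) = 347

347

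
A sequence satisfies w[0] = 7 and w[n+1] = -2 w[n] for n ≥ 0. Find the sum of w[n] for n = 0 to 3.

w[1] = -2·7 = -14
w[2] = -2·(-14) = 28
w[3] = -2·28 = -56
Sum = 7 + (-14) + 28 + (-56) = -35

-35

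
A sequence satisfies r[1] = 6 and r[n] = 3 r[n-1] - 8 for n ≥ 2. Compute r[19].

The fixed point is -8/(1 - 3) = 4, so r[n] - 4 = 3(r[n-1] - 4).
Hence r[n] = 2·3^{n-1} + 4.
r[19] = 2·3^{18} + 4 = 2·387420489 + 4 = 774840982.

774840982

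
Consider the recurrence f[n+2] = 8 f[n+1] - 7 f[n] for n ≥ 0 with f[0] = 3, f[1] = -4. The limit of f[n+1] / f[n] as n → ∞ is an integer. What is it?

7

The characteristic equation is r^2 - 8r + 7 = 0, which factors as (r - 7)(r - 1) = 0.
So the roots are 7 and 1. Since |7| > |1| and the coefficient of 7^n is non-zero, the ratio tends to 7.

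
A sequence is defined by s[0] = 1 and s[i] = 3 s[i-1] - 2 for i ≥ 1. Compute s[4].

1

s[1] = 3·1 - 2 = 1
s[2] = 3·1 - 2 = 1
s[3] = 3·1 - 2 = 1
s[4] = 3·1 - 2 = 1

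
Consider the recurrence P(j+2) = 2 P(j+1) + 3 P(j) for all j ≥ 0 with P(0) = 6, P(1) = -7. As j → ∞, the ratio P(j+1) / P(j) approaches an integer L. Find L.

The characteristic equation is r^2 - 2r - 3 = 0, which factors as (r - 3)(r + 1) = 0.
So the roots are 3 and -1. Since |3| > |-1| and the coefficient of 3^j is non-zero, the ratio tends to 3.

3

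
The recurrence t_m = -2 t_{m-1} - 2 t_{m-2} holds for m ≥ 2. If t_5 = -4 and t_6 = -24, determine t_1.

1

Rearranging, t_{m-2} = (t_m + 2 t_{m-1}) / -2.
t_4 = (-24 + 2*(-4)) / -2 = -32/-2 = 16
t_3 = (-4 + 2*16) / -2 = 28/-2 = -14
t_2 = (16 + 2*(-14)) / -2 = -12/-2 = 6
t_1 = (-14 + 2*6) / -2 = -2/-2 = 1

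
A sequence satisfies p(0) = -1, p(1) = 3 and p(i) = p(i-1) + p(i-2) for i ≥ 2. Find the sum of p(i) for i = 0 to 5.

p(2) = 3 + (-1) = 2
p(3) = 2 + 3 = 5
p(4) = 5 + 2 = 7
p(5) = 7 + 5 = 12
Sum = (-1) + 3 + 2 + 5 + 7 + 12 = 28

28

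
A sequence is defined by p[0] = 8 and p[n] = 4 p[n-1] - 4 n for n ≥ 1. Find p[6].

25496

p[1] = 4*8 - 4 = 28
p[2] = 4*28 - 8 = 104
p[3] = 4*104 - 12 = 404
p[4] = 4*404 - 16 = 1600
p[5] = 4*1600 - 20 = 6380
p[6] = 4*6380 - 24 = 25496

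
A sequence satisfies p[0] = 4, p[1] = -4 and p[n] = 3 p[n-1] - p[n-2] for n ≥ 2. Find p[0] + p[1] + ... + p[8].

-8816

p[2] = 3·(-4) - 4 = -16
p[3] = 3·(-16) - (-4) = -44
p[4] = 3·(-44) - (-16) = -116
p[5] = 3·(-116) - (-44) = -304
p[6] = 3·(-304) - (-116) = -796
p[7] = 3·(-796) - (-304) = -2084
p[8] = 3·(-2084) - (-796) = -5456
Sum = 4 + (-4) + (-16) + (-44) + (-116) + (-304) + (-796) + (-2084) + (-5456) = -8816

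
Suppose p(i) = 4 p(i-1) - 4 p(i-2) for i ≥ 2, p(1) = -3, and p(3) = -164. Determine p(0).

Let p(0) = v.
p(2) = -12 - 4v
p(3) = -36 - 16v
So -36 - 16v = -164, giving v = 8.

8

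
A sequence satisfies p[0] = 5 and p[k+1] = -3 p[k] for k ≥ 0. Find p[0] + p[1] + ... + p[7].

p[1] = -3(5) = -15
p[2] = -3(-15) = 45
p[3] = -3(45) = -135
p[4] = -3(-135) = 405
p[5] = -3(405) = -1215
p[6] = -3(-1215) = 3645
p[7] = -3(3645) = -10935
Sum = 5 + (-15) + 45 + (-135) + 405 + (-1215) + 3645 + (-10935) = -8200

-8200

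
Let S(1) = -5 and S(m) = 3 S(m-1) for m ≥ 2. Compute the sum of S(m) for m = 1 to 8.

S(2) = 3(-5) = -15
S(3) = 3(-15) = -45
S(4) = 3(-45) = -135
S(5) = 3(-135) = -405
S(6) = 3(-405) = -1215
S(7) = 3(-1215) = -3645
S(8) = 3(-3645) = -10935
Sum = (-5) + (-15) + (-45) + (-135) + (-405) + (-1215) + (-3645) + (-10935) = -16400

-16400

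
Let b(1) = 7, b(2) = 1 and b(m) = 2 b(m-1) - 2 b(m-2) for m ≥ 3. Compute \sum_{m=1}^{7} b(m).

b(3) = 2*1 - 2*7 = -12
b(4) = 2*(-12) - 2*1 = -26
b(5) = 2*(-26) - 2*(-12) = -28
b(6) = 2*(-28) - 2*(-26) = -4
b(7) = 2*(-4) - 2*(-28) = 48
Sum = 7 + 1 + (-12) + (-26) + (-28) + (-4) + 48 = -14

-14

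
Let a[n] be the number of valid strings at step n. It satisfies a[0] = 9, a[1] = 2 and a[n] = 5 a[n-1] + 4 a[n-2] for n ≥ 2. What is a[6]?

44606

a[2] = 5*2 + 4*9 = 46
a[3] = 5*46 + 4*2 = 238
a[4] = 5*238 + 4*46 = 1374
a[5] = 5*1374 + 4*238 = 7822
a[6] = 5*7822 + 4*1374 = 44606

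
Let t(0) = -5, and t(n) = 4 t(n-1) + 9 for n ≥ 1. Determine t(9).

t(1) = 4·(-5) + 9 = -11
t(2) = 4·(-11) + 9 = -35
t(3) = 4·(-35) + 9 = -131
t(4) = 4·(-131) + 9 = -515
t(5) = 4·(-515) + 9 = -2051
t(6) = 4·(-2051) + 9 = -8195
t(7) = 4·(-8195) + 9 = -32771
t(8) = 4·(-32771) + 9 = -131075
t(9) = 4·(-131075) + 9 = -524291

-524291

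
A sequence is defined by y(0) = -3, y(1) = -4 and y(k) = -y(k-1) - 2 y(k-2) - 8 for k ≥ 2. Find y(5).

6

y(2) = -(-4) - 2(-3) - 8 = 2
y(3) = -2 - 2(-4) - 8 = -2
y(4) = -(-2) - 2(2) - 8 = -10
y(5) = -(-10) - 2(-2) - 8 = 6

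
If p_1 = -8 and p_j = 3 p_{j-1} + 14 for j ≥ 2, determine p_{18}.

The fixed point is 14/(1 - 3) = -7, so p_j + 7 = 3(p_{j-1} + 7).
Hence p_j = -1·3^{j-1} - 7.
p_{18} = -1·3^{17} - 7 = -1·129140163 - 7 = -129140170.

-129140170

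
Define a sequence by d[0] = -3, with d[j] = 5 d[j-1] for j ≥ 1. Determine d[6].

-46875

d[1] = 5(-3) = -15
d[2] = 5(-15) = -75
d[3] = 5(-75) = -375
d[4] = 5(-375) = -1875
d[5] = 5(-1875) = -9375
d[6] = 5(-9375) = -46875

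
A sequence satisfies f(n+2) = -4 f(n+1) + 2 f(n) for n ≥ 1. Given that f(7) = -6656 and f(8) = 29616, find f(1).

4

Rearranging, f(n-2) = (f(n) + 4 f(n-1)) / 2.
f(6) = (29616 + 4(-6656)) / 2 = 2992/2 = 1496
f(5) = (-6656 + 4(1496)) / 2 = -672/2 = -336
f(4) = (1496 + 4(-336)) / 2 = 152/2 = 76
f(3) = (-336 + 4(76)) / 2 = -32/2 = -16
f(2) = (76 + 4(-16)) / 2 = 12/2 = 6
f(1) = (-16 + 4(6)) / 2 = 8/2 = 4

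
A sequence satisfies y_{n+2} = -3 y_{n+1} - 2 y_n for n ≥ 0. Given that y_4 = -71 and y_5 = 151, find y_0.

Rearranging, y_{n-2} = (y_n + 3 y_{n-1}) / -2.
y_3 = (151 + 3*(-71)) / -2 = -62/-2 = 31
y_2 = (-71 + 3*31) / -2 = 22/-2 = -11
y_1 = (31 + 3*(-11)) / -2 = -2/-2 = 1
y_0 = (-11 + 3*1) / -2 = -8/-2 = 4

4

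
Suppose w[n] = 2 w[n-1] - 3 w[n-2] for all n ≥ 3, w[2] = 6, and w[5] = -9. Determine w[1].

-5

Let w[1] = x.
w[3] = 12 - 3x
w[4] = 6 - 6x
w[5] = -24 - 3x
So -24 - 3x = -9, giving x = -5.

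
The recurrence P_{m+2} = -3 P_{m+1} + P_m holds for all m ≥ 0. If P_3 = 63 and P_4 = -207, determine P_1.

Rearranging, P_{m-2} = P_m + 3 P_{m-1}.
P_2 = -207 + 3*63 = -18
P_1 = 63 + 3*(-18) = 9

9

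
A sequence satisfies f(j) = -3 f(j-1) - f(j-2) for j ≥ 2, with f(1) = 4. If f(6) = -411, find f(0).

Let f(0) = w.
f(2) = -12 - w
f(3) = 32 + 3w
f(4) = -84 - 8w
f(5) = 220 + 21w
f(6) = -576 - 55w
So -576 - 55w = -411, giving w = -3.

-3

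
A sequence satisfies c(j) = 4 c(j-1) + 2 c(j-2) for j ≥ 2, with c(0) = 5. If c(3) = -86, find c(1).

Let c(1) = y.
c(2) = 10 + 4y
c(3) = 40 + 18y
So 40 + 18y = -86, giving y = -7.

-7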